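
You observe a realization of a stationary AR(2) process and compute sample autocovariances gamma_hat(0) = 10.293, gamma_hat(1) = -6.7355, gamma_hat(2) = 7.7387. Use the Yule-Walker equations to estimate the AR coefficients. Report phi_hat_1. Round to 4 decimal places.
\hat\phi_{1} = -0.2840

The Yule-Walker equations for an AR(p) process read, in matrix form,
  Gamma_p phi = r_p,   with   (Gamma_p)_{ij} = gamma(|i - j|),
                       (r_p)_i = gamma(i),   i,j = 1..p.
Substitute the sample gammas (Toeplitz matrix and right-hand side of size 2):
  Gamma_p = [[10.293, -6.7355], [-6.7355, 10.293]]
  r_p     = [-6.7355, 7.7387]
Written out:
  10.293 phi_1 - 6.7355 phi_2 = -6.7355
  -6.7355 phi_1 + 10.293 phi_2 = 7.7387
Solve by Cramer's rule:
  det = gamma(0)^2 - gamma(1)^2 = (10.293)^2 - (-6.7355)^2 = 105.945849 - 45.36696025 = 60.57888875
  phi_hat_1 = [gamma(1) gamma(0) - gamma(1) gamma(2)] / det = [(-6.7355)(10.293) - (-6.7355)(7.7387)] / 60.57888875 = -17.20448765 / 60.57888875 = -0.284
  phi_hat_2 = [gamma(0) gamma(2) - gamma(1)^2] / det = [(10.293)(7.7387) - (-6.7355)^2] / 60.57888875 = 34.28747885 / 60.57888875 = 0.566
So phi_hat = [-0.2840, 0.5660].
Therefore phi_hat_1 = -0.2840.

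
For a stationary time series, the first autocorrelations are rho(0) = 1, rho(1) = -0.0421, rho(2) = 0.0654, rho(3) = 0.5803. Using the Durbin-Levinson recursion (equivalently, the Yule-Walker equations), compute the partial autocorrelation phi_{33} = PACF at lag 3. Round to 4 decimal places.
\phi_{33} = 0.5890

The PACF at lag k is phi_{kk}, the last component of the solution
to the Yule-Walker system G_k phi = r_k where
  (G_k)_{ij} = rho(|i - j|), (r_k)_i = rho(i), i,j = 1..k.
Equivalently, Durbin-Levinson gives phi_{kk} iteratively:
  phi_{11} = rho(1)
  phi_{kk} = [rho(k) - sum_{j=1..k-1} phi_{k-1,j} rho(k-j)]
            / [1 - sum_{j=1..k-1} phi_{k-1,j} rho(j)],
  phi_{k,j} = phi_{k-1,j} - phi_{kk} phi_{k-1,k-j},  j = 1..k-1.
Step k = 1:
  phi_11 = rho(1) = -0.0421.
Step k = 2:
  phi_22 = [rho(2) - phi_11 rho(1)] / [1 - phi_11 rho(1)] = [0.0654 - (-0.0421)(-0.0421)] / [1 - (-0.0421)(-0.0421)]
         = 0.06362759 / 0.99822759 = 0.063741.
  Update: phi_21 = phi_11 - phi_22 phi_11 = -0.0421 - (0.063741)(-0.0421) = -0.039417.
Step k = 3:
  phi_33 = [rho(3) - phi_21 rho(2) - phi_22 rho(1)] / [1 - phi_21 rho(1) - phi_22 rho(2)]
    numerator   = 0.5803 - (-0.039417)(0.0654) - (0.063741)(-0.0421) = 0.58556132
    denominator = 1 - (-0.039417)(-0.0421) - (0.063741)(0.0654) = 0.99417193
  phi_33 = 0.58556132 / 0.99417193 = 0.589.
Therefore phi_{33} = 0.5890.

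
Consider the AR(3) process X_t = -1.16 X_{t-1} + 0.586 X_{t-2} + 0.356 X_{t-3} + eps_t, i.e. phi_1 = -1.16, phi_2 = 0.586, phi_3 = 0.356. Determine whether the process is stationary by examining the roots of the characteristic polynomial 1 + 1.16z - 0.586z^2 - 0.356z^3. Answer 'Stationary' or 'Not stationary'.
\text{Not stationary}

The AR(p) characteristic polynomial is P(z) = 1 + 1.16z - 0.586z^2 - 0.356z^3.
Stationarity requires all roots to lie outside the unit circle, i.e. |z| > 1 for every root.
Degree 3: look for a simple real root z0 first, then factor out (1 - z/z0) and solve the remaining quadratic.
Testing z0 = -2.5: P(-2.5) = 1 + (1.16)(-2.5) + (-0.586)(-2.5)^2 + (-0.356)(-2.5)^3
  = 1 + (-2.9) + (-3.6625) + (5.5625) = 0.  So z_0 = -2.5 is a root, |z_0| = 2.5.
Divide out the factor (1 + 0.4 z) = (1 - z/z0) (since 1/z0 = -0.4):
  P(z) = (1 + 0.4 z)(1 + (0.76) z + (-0.89) z^2)
  [check: z-coef 0.76 - (-0.4) = 1.16; z^2-coef -0.89 - (-0.4)(0.76) = -0.586; z^3-coef -(-0.4)(-0.89) = -0.356.]
Remaining roots from the quadratic factor 1 + (0.76) z + (-0.89) z^2:
  Set 1 + (0.76) z + (-0.89) z^2 = 0, i.e. a z^2 + b z + c = 0 with a = -0.89, b = 0.76, c = 1.
  Discriminant D = b^2 - 4ac = (0.76)^2 - 4*(-0.89)*1 = 0.5776 - (-3.56) = 4.1376.
  D >= 0, so the roots are real: z = (-b +/- sqrt(D)) / (2a) = (-0.76 +/- 2.034109) / (-1.78).
    z_1 = (-0.76 + 2.034109) / (-1.78) = -0.7158,   |z_1| = 0.7158.
    z_2 = (-0.76 - 2.034109) / (-1.78) = 1.5697,   |z_2| = 1.5697.
Moduli of all roots: 2.5000, 0.7158, 1.5697.
All moduli strictly greater than 1? No.
Verdict: Not stationary.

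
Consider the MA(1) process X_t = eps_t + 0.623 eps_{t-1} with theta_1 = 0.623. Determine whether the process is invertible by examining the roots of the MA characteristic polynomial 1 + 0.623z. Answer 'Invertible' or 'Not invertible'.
\text{Invertible}

The MA(q) characteristic polynomial is P(z) = 1 + 0.623z.
Invertibility requires all roots to lie outside the unit circle, i.e. |z| > 1 for every root.
This is linear in z: 1 + (0.623) z = 0  =>  z = -1/(0.623) = -1.605136,  |z| = 1.605136.
Moduli of all roots: 1.6051.
All moduli strictly greater than 1? Yes.
Verdict: Invertible.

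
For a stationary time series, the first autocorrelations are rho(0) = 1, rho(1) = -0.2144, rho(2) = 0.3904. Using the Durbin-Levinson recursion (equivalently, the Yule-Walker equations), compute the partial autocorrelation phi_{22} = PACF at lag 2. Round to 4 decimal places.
\phi_{22} = 0.3610

The PACF at lag k is phi_{kk}, the last component of the solution
to the Yule-Walker system G_k phi = r_k where
  (G_k)_{ij} = rho(|i - j|), (r_k)_i = rho(i), i,j = 1..k.
Equivalently, Durbin-Levinson gives phi_{kk} iteratively:
  phi_{11} = rho(1)
  phi_{kk} = [rho(k) - sum_{j=1..k-1} phi_{k-1,j} rho(k-j)]
            / [1 - sum_{j=1..k-1} phi_{k-1,j} rho(j)],
  phi_{k,j} = phi_{k-1,j} - phi_{kk} phi_{k-1,k-j},  j = 1..k-1.
Step k = 1:
  phi_11 = rho(1) = -0.2144.
Step k = 2:
  phi_22 = [rho(2) - phi_11 rho(1)] / [1 - phi_11 rho(1)] = [0.3904 - (-0.2144)(-0.2144)] / [1 - (-0.2144)(-0.2144)]
         = 0.34443264 / 0.95403264 = 0.361.
Therefore phi_{22} = 0.3610.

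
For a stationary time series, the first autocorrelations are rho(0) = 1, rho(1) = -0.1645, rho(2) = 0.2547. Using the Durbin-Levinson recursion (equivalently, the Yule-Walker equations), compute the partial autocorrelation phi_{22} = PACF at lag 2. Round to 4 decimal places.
\phi_{22} = 0.2340

The PACF at lag k is phi_{kk}, the last component of the solution
to the Yule-Walker system G_k phi = r_k where
  (G_k)_{ij} = rho(|i - j|), (r_k)_i = rho(i), i,j = 1..k.
Equivalently, Durbin-Levinson gives phi_{kk} iteratively:
  phi_{11} = rho(1)
  phi_{kk} = [rho(k) - sum_{j=1..k-1} phi_{k-1,j} rho(k-j)]
            / [1 - sum_{j=1..k-1} phi_{k-1,j} rho(j)],
  phi_{k,j} = phi_{k-1,j} - phi_{kk} phi_{k-1,k-j},  j = 1..k-1.
Step k = 1:
  phi_11 = rho(1) = -0.1645.
Step k = 2:
  phi_22 = [rho(2) - phi_11 rho(1)] / [1 - phi_11 rho(1)] = [0.2547 - (-0.1645)(-0.1645)] / [1 - (-0.1645)(-0.1645)]
         = 0.22763975 / 0.97293975 = 0.234.
Therefore phi_{22} = 0.2340.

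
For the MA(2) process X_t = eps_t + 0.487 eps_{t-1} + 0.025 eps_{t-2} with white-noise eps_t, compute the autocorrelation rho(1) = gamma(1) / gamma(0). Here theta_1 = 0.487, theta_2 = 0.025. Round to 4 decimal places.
\rho(1) = 0.4033

For an MA(q) process with theta_0 = 1, the autocovariance is
  gamma(k) = sigma^2 * sum_{i=0..q-k} theta_i * theta_{i+k},
and rho(k) = gamma(k) / gamma(0). Sigma^2 cancels.
  numerator   = (1)*(0.487) + (0.487)*(0.025) = 0.499175.
  denominator = (1)^2 + (0.487)^2 + (0.025)^2 = 1.237794.
  rho(1) = 0.499175 / 1.237794 = 0.4033.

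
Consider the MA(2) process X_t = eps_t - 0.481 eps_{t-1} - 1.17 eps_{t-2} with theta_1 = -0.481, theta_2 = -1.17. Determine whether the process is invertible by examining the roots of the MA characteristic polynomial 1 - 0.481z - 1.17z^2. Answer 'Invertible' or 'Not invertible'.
\text{Not invertible}

The MA(q) characteristic polynomial is P(z) = 1 - 0.481z - 1.17z^2.
Invertibility requires all roots to lie outside the unit circle, i.e. |z| > 1 for every root.
Set 1 + (-0.481) z + (-1.17) z^2 = 0, i.e. a z^2 + b z + c = 0 with a = -1.17, b = -0.481, c = 1.
Discriminant D = b^2 - 4ac = (-0.481)^2 - 4*(-1.17)*1 = 0.231361 - (-4.68) = 4.911361.
D >= 0, so the roots are real: z = (-b +/- sqrt(D)) / (2a) = (0.481 +/- 2.216159) / (-2.34).
  z_1 = (0.481 + 2.216159) / (-2.34) = -1.1526,   |z_1| = 1.1526.
  z_2 = (0.481 - 2.216159) / (-2.34) = 0.7415,   |z_2| = 0.7415.
Moduli of all roots: 1.1526, 0.7415.
All moduli strictly greater than 1? No.
Verdict: Not invertible.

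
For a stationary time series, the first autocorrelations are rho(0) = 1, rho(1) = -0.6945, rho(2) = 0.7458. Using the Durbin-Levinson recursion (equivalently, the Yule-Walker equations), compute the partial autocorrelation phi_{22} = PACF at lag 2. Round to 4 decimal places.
\phi_{22} = 0.5090

The PACF at lag k is phi_{kk}, the last component of the solution
to the Yule-Walker system G_k phi = r_k where
  (G_k)_{ij} = rho(|i - j|), (r_k)_i = rho(i), i,j = 1..k.
Equivalently, Durbin-Levinson gives phi_{kk} iteratively:
  phi_{11} = rho(1)
  phi_{kk} = [rho(k) - sum_{j=1..k-1} phi_{k-1,j} rho(k-j)]
            / [1 - sum_{j=1..k-1} phi_{k-1,j} rho(j)],
  phi_{k,j} = phi_{k-1,j} - phi_{kk} phi_{k-1,k-j},  j = 1..k-1.
Step k = 1:
  phi_11 = rho(1) = -0.6945.
Step k = 2:
  phi_22 = [rho(2) - phi_11 rho(1)] / [1 - phi_11 rho(1)] = [0.7458 - (-0.6945)(-0.6945)] / [1 - (-0.6945)(-0.6945)]
         = 0.26346975 / 0.51766975 = 0.509.
Therefore phi_{22} = 0.5090.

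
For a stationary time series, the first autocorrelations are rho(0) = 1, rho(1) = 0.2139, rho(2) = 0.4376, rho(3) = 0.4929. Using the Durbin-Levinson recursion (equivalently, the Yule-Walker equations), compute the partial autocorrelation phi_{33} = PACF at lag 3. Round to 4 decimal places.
\phi_{33} = 0.4410

The PACF at lag k is phi_{kk}, the last component of the solution
to the Yule-Walker system G_k phi = r_k where
  (G_k)_{ij} = rho(|i - j|), (r_k)_i = rho(i), i,j = 1..k.
Equivalently, Durbin-Levinson gives phi_{kk} iteratively:
  phi_{11} = rho(1)
  phi_{kk} = [rho(k) - sum_{j=1..k-1} phi_{k-1,j} rho(k-j)]
            / [1 - sum_{j=1..k-1} phi_{k-1,j} rho(j)],
  phi_{k,j} = phi_{k-1,j} - phi_{kk} phi_{k-1,k-j},  j = 1..k-1.
Step k = 1:
  phi_11 = rho(1) = 0.2139.
Step k = 2:
  phi_22 = [rho(2) - phi_11 rho(1)] / [1 - phi_11 rho(1)] = [0.4376 - (0.2139)(0.2139)] / [1 - (0.2139)(0.2139)]
         = 0.39184679 / 0.95424679 = 0.410635.
  Update: phi_21 = phi_11 - phi_22 phi_11 = 0.2139 - (0.410635)(0.2139) = 0.126065.
Step k = 3:
  phi_33 = [rho(3) - phi_21 rho(2) - phi_22 rho(1)] / [1 - phi_21 rho(1) - phi_22 rho(2)]
    numerator   = 0.4929 - (0.126065)(0.4376) - (0.410635)(0.2139) = 0.3498991
    denominator = 1 - (0.126065)(0.2139) - (0.410635)(0.4376) = 0.79334092
  phi_33 = 0.3498991 / 0.79334092 = 0.441.
Therefore phi_{33} = 0.4410.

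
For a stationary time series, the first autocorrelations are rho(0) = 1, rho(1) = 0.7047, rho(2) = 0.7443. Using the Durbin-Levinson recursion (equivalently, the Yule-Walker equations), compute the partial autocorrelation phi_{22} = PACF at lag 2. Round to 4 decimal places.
\phi_{22} = 0.4921

The PACF at lag k is phi_{kk}, the last component of the solution
to the Yule-Walker system G_k phi = r_k where
  (G_k)_{ij} = rho(|i - j|), (r_k)_i = rho(i), i,j = 1..k.
Equivalently, Durbin-Levinson gives phi_{kk} iteratively:
  phi_{11} = rho(1)
  phi_{kk} = [rho(k) - sum_{j=1..k-1} phi_{k-1,j} rho(k-j)]
            / [1 - sum_{j=1..k-1} phi_{k-1,j} rho(j)],
  phi_{k,j} = phi_{k-1,j} - phi_{kk} phi_{k-1,k-j},  j = 1..k-1.
Step k = 1:
  phi_11 = rho(1) = 0.7047.
Step k = 2:
  phi_22 = [rho(2) - phi_11 rho(1)] / [1 - phi_11 rho(1)] = [0.7443 - (0.7047)(0.7047)] / [1 - (0.7047)(0.7047)]
         = 0.24769791 / 0.50339791 = 0.4921.
Therefore phi_{22} = 0.4921.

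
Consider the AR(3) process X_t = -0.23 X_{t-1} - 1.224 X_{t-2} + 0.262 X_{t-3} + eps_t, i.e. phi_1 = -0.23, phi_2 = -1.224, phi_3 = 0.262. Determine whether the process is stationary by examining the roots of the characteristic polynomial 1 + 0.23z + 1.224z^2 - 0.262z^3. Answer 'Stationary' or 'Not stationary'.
\text{Not stationary}

The AR(p) characteristic polynomial is P(z) = 1 + 0.23z + 1.224z^2 - 0.262z^3.
Stationarity requires all roots to lie outside the unit circle, i.e. |z| > 1 for every root.
Degree 3: look for a simple real root z0 first, then factor out (1 - z/z0) and solve the remaining quadratic.
Testing z0 = 5: P(5) = 1 + (0.23)(5) + (1.224)(5)^2 + (-0.262)(5)^3
  = 1 + (1.15) + (30.6) + (-32.75) = 0.  So z_0 = 5 is a root, |z_0| = 5.
Divide out the factor (1 - 0.2 z) = (1 - z/z0) (since 1/z0 = 0.2):
  P(z) = (1 - 0.2 z)(1 + (0.43) z + (1.31) z^2)
  [check: z-coef 0.43 - (0.2) = 0.23; z^2-coef 1.31 - (0.2)(0.43) = 1.224; z^3-coef -(0.2)(1.31) = -0.262.]
Remaining roots from the quadratic factor 1 + (0.43) z + (1.31) z^2:
  Set 1 + (0.43) z + (1.31) z^2 = 0, i.e. a z^2 + b z + c = 0 with a = 1.31, b = 0.43, c = 1.
  Discriminant D = b^2 - 4ac = (0.43)^2 - 4*(1.31)*1 = 0.1849 - (5.24) = -5.0551.
  D < 0, so the roots are the complex-conjugate pair z = (-b +/- i sqrt(-D)) / (2a) = -0.1641 +/- 0.8582i.
  For a conjugate pair |z|^2 = z * conj(z) = (product of roots) = c/a = 1/(1.31) = 0.763359, so |z| = sqrt(0.763359) = 0.8737 for both roots.
Moduli of all roots: 5.0000, 0.8737, 0.8737.
All moduli strictly greater than 1? No.
Verdict: Not stationary.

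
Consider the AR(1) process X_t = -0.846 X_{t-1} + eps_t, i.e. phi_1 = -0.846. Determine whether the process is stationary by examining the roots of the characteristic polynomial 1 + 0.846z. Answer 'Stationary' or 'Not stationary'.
\text{Stationary}

The AR(p) characteristic polynomial is P(z) = 1 + 0.846z.
Stationarity requires all roots to lie outside the unit circle, i.e. |z| > 1 for every root.
This is linear in z: 1 + (0.846) z = 0  =>  z = -1/(0.846) = -1.182033,  |z| = 1.182033.
Moduli of all roots: 1.1820.
All moduli strictly greater than 1? Yes.
Verdict: Stationary.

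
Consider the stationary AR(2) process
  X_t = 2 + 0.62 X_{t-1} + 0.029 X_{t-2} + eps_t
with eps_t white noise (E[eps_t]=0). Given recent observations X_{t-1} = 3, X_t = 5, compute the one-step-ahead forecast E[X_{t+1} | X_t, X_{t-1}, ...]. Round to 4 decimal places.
E[X_{t+1} \mid \mathcal F_t] = 5.1870

For an AR(p) model X_t = c + sum_i phi_i X_{t-i} + eps_t, the
one-step-ahead conditional mean is
  E[X_{t+1} | X_t, ...] = c + sum_i phi_i X_{t+1-i}.
Substitute known values:
  E[X_{t+1} | ...] = 2 + (0.62) * (5) + (0.029) * (3)
                   = 5.1870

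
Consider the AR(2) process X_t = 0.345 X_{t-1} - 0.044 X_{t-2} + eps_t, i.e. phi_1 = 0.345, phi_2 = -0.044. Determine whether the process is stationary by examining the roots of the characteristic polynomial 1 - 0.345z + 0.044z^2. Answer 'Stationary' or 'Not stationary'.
\text{Stationary}

The AR(p) characteristic polynomial is P(z) = 1 - 0.345z + 0.044z^2.
Stationarity requires all roots to lie outside the unit circle, i.e. |z| > 1 for every root.
Set 1 + (-0.345) z + (0.044) z^2 = 0, i.e. a z^2 + b z + c = 0 with a = 0.044, b = -0.345, c = 1.
Discriminant D = b^2 - 4ac = (-0.345)^2 - 4*(0.044)*1 = 0.119025 - (0.176) = -0.056975.
D < 0, so the roots are the complex-conjugate pair z = (-b +/- i sqrt(-D)) / (2a) = 3.9205 +/- 2.7124i.
For a conjugate pair |z|^2 = z * conj(z) = (product of roots) = c/a = 1/(0.044) = 22.727273, so |z| = sqrt(22.727273) = 4.7673 for both roots.
Moduli of all roots: 4.7673, 4.7673.
All moduli strictly greater than 1? Yes.
Verdict: Stationary.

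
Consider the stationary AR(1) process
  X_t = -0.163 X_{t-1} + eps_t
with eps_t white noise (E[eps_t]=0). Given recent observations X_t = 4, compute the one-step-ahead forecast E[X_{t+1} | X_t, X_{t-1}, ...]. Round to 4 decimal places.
E[X_{t+1} \mid \mathcal F_t] = -0.6520

For an AR(p) model X_t = c + sum_i phi_i X_{t-i} + eps_t, the
one-step-ahead conditional mean is
  E[X_{t+1} | X_t, ...] = c + sum_i phi_i X_{t+1-i}.
Substitute known values:
  E[X_{t+1} | ...] = (-0.163) * (4)
                   = -0.6520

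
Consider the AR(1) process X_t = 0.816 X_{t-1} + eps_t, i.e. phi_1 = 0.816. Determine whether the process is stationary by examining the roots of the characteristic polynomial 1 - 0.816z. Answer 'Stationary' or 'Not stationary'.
\text{Stationary}

The AR(p) characteristic polynomial is P(z) = 1 - 0.816z.
Stationarity requires all roots to lie outside the unit circle, i.e. |z| > 1 for every root.
This is linear in z: 1 + (-0.816) z = 0  =>  z = -1/(-0.816) = 1.22549,  |z| = 1.22549.
Moduli of all roots: 1.2255.
All moduli strictly greater than 1? Yes.
Verdict: Stationary.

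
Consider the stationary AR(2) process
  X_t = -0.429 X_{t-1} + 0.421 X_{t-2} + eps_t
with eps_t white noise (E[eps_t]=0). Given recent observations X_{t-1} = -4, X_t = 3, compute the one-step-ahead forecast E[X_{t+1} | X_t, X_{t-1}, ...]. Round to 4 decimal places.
E[X_{t+1} \mid \mathcal F_t] = -2.9710

For an AR(p) model X_t = c + sum_i phi_i X_{t-i} + eps_t, the
one-step-ahead conditional mean is
  E[X_{t+1} | X_t, ...] = c + sum_i phi_i X_{t+1-i}.
Substitute known values:
  E[X_{t+1} | ...] = (-0.429) * (3) + (0.421) * (-4)
                   = -2.9710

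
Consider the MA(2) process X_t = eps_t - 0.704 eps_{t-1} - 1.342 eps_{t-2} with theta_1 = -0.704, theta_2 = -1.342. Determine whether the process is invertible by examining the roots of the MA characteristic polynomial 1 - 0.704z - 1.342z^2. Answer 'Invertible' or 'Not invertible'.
\text{Not invertible}

The MA(q) characteristic polynomial is P(z) = 1 - 0.704z - 1.342z^2.
Invertibility requires all roots to lie outside the unit circle, i.e. |z| > 1 for every root.
Set 1 + (-0.704) z + (-1.342) z^2 = 0, i.e. a z^2 + b z + c = 0 with a = -1.342, b = -0.704, c = 1.
Discriminant D = b^2 - 4ac = (-0.704)^2 - 4*(-1.342)*1 = 0.495616 - (-5.368) = 5.863616.
D >= 0, so the roots are real: z = (-b +/- sqrt(D)) / (2a) = (0.704 +/- 2.42149) / (-2.684).
  z_1 = (0.704 + 2.42149) / (-2.684) = -1.1645,   |z_1| = 1.1645.
  z_2 = (0.704 - 2.42149) / (-2.684) = 0.6399,   |z_2| = 0.6399.
Moduli of all roots: 1.1645, 0.6399.
All moduli strictly greater than 1? No.
Verdict: Not invertible.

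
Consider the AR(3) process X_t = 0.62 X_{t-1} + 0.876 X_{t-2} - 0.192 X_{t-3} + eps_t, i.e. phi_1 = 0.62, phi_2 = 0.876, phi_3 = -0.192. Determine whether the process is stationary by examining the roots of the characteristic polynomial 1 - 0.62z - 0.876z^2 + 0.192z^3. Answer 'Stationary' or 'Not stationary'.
\text{Not stationary}

The AR(p) characteristic polynomial is P(z) = 1 - 0.62z - 0.876z^2 + 0.192z^3.
Stationarity requires all roots to lie outside the unit circle, i.e. |z| > 1 for every root.
Degree 3: look for a simple real root z0 first, then factor out (1 - z/z0) and solve the remaining quadratic.
Testing z0 = 5: P(5) = 1 + (-0.62)(5) + (-0.876)(5)^2 + (0.192)(5)^3
  = 1 + (-3.1) + (-21.9) + (24) = 0.  So z_0 = 5 is a root, |z_0| = 5.
Divide out the factor (1 - 0.2 z) = (1 - z/z0) (since 1/z0 = 0.2):
  P(z) = (1 - 0.2 z)(1 + (-0.42) z + (-0.96) z^2)
  [check: z-coef -0.42 - (0.2) = -0.62; z^2-coef -0.96 - (0.2)(-0.42) = -0.876; z^3-coef -(0.2)(-0.96) = 0.192.]
Remaining roots from the quadratic factor 1 + (-0.42) z + (-0.96) z^2:
  Set 1 + (-0.42) z + (-0.96) z^2 = 0, i.e. a z^2 + b z + c = 0 with a = -0.96, b = -0.42, c = 1.
  Discriminant D = b^2 - 4ac = (-0.42)^2 - 4*(-0.96)*1 = 0.1764 - (-3.84) = 4.0164.
  D >= 0, so the roots are real: z = (-b +/- sqrt(D)) / (2a) = (0.42 +/- 2.004096) / (-1.92).
    z_1 = (0.42 + 2.004096) / (-1.92) = -1.2625,   |z_1| = 1.2625.
    z_2 = (0.42 - 2.004096) / (-1.92) = 0.825,   |z_2| = 0.825.
Moduli of all roots: 5.0000, 1.2625, 0.8250.
All moduli strictly greater than 1? No.
Verdict: Not stationary.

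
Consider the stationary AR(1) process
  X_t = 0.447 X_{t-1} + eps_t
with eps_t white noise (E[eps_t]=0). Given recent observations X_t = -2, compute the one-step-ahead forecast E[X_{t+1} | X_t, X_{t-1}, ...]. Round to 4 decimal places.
E[X_{t+1} \mid \mathcal F_t] = -0.8940

For an AR(p) model X_t = c + sum_i phi_i X_{t-i} + eps_t, the
one-step-ahead conditional mean is
  E[X_{t+1} | X_t, ...] = c + sum_i phi_i X_{t+1-i}.
Substitute known values:
  E[X_{t+1} | ...] = (0.447) * (-2)
                   = -0.8940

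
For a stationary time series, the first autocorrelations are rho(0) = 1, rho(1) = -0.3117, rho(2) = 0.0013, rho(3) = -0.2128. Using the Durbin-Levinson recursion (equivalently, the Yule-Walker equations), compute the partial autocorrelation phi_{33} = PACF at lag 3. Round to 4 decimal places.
\phi_{33} = -0.2750

The PACF at lag k is phi_{kk}, the last component of the solution
to the Yule-Walker system G_k phi = r_k where
  (G_k)_{ij} = rho(|i - j|), (r_k)_i = rho(i), i,j = 1..k.
Equivalently, Durbin-Levinson gives phi_{kk} iteratively:
  phi_{11} = rho(1)
  phi_{kk} = [rho(k) - sum_{j=1..k-1} phi_{k-1,j} rho(k-j)]
            / [1 - sum_{j=1..k-1} phi_{k-1,j} rho(j)],
  phi_{k,j} = phi_{k-1,j} - phi_{kk} phi_{k-1,k-j},  j = 1..k-1.
Step k = 1:
  phi_11 = rho(1) = -0.3117.
Step k = 2:
  phi_22 = [rho(2) - phi_11 rho(1)] / [1 - phi_11 rho(1)] = [0.0013 - (-0.3117)(-0.3117)] / [1 - (-0.3117)(-0.3117)]
         = -0.09585689 / 0.90284311 = -0.106172.
  Update: phi_21 = phi_11 - phi_22 phi_11 = -0.3117 - (-0.106172)(-0.3117) = -0.344794.
Step k = 3:
  phi_33 = [rho(3) - phi_21 rho(2) - phi_22 rho(1)] / [1 - phi_21 rho(1) - phi_22 rho(2)]
    numerator   = -0.2128 - (-0.344794)(0.0013) - (-0.106172)(-0.3117) = -0.24544566
    denominator = 1 - (-0.344794)(-0.3117) - (-0.106172)(0.0013) = 0.89266577
  phi_33 = -0.24544566 / 0.89266577 = -0.275.
Therefore phi_{33} = -0.2750.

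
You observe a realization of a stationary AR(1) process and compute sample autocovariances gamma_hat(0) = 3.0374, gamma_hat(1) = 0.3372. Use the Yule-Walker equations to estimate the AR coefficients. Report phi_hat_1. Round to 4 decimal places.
\hat\phi_{1} = 0.1110

The Yule-Walker equations for an AR(p) process read, in matrix form,
  Gamma_p phi = r_p,   with   (Gamma_p)_{ij} = gamma(|i - j|),
                       (r_p)_i = gamma(i),   i,j = 1..p.
Substitute the sample gammas (Toeplitz matrix and right-hand side of size 1):
  Gamma_p = [[3.0374]]
  r_p     = [0.3372]
With p = 1 this is the single equation gamma(0) phi_1 = gamma(1):
  phi_hat_1 = gamma(1) / gamma(0) = 0.3372 / 3.0374 = 0.1110.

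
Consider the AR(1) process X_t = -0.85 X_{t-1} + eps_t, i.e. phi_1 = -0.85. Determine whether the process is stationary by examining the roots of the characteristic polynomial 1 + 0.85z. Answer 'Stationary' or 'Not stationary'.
\text{Stationary}

The AR(p) characteristic polynomial is P(z) = 1 + 0.85z.
Stationarity requires all roots to lie outside the unit circle, i.e. |z| > 1 for every root.
This is linear in z: 1 + (0.85) z = 0  =>  z = -1/(0.85) = -1.176471,  |z| = 1.176471.
Moduli of all roots: 1.1765.
All moduli strictly greater than 1? Yes.
Verdict: Stationary.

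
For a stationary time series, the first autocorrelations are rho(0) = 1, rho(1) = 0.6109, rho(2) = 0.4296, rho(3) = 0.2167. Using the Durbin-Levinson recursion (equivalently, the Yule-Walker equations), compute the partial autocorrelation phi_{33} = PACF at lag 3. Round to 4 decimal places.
\phi_{33} = -0.1240

The PACF at lag k is phi_{kk}, the last component of the solution
to the Yule-Walker system G_k phi = r_k where
  (G_k)_{ij} = rho(|i - j|), (r_k)_i = rho(i), i,j = 1..k.
Equivalently, Durbin-Levinson gives phi_{kk} iteratively:
  phi_{11} = rho(1)
  phi_{kk} = [rho(k) - sum_{j=1..k-1} phi_{k-1,j} rho(k-j)]
            / [1 - sum_{j=1..k-1} phi_{k-1,j} rho(j)],
  phi_{k,j} = phi_{k-1,j} - phi_{kk} phi_{k-1,k-j},  j = 1..k-1.
Step k = 1:
  phi_11 = rho(1) = 0.6109.
Step k = 2:
  phi_22 = [rho(2) - phi_11 rho(1)] / [1 - phi_11 rho(1)] = [0.4296 - (0.6109)(0.6109)] / [1 - (0.6109)(0.6109)]
         = 0.05640119 / 0.62680119 = 0.089983.
  Update: phi_21 = phi_11 - phi_22 phi_11 = 0.6109 - (0.089983)(0.6109) = 0.55593.
Step k = 3:
  phi_33 = [rho(3) - phi_21 rho(2) - phi_22 rho(1)] / [1 - phi_21 rho(1) - phi_22 rho(2)]
    numerator   = 0.2167 - (0.55593)(0.4296) - (0.089983)(0.6109) = -0.07709773
    denominator = 1 - (0.55593)(0.6109) - (0.089983)(0.4296) = 0.62172607
  phi_33 = -0.07709773 / 0.62172607 = -0.124.
Therefore phi_{33} = -0.1240.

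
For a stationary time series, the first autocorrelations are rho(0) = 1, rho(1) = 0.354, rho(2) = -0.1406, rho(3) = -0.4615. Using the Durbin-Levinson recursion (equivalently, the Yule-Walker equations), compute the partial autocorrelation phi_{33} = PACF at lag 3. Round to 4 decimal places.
\phi_{33} = -0.3640

The PACF at lag k is phi_{kk}, the last component of the solution
to the Yule-Walker system G_k phi = r_k where
  (G_k)_{ij} = rho(|i - j|), (r_k)_i = rho(i), i,j = 1..k.
Equivalently, Durbin-Levinson gives phi_{kk} iteratively:
  phi_{11} = rho(1)
  phi_{kk} = [rho(k) - sum_{j=1..k-1} phi_{k-1,j} rho(k-j)]
            / [1 - sum_{j=1..k-1} phi_{k-1,j} rho(j)],
  phi_{k,j} = phi_{k-1,j} - phi_{kk} phi_{k-1,k-j},  j = 1..k-1.
Step k = 1:
  phi_11 = rho(1) = 0.354.
Step k = 2:
  phi_22 = [rho(2) - phi_11 rho(1)] / [1 - phi_11 rho(1)] = [-0.1406 - (0.354)(0.354)] / [1 - (0.354)(0.354)]
         = -0.265916 / 0.874684 = -0.304014.
  Update: phi_21 = phi_11 - phi_22 phi_11 = 0.354 - (-0.304014)(0.354) = 0.461621.
Step k = 3:
  phi_33 = [rho(3) - phi_21 rho(2) - phi_22 rho(1)] / [1 - phi_21 rho(1) - phi_22 rho(2)]
    numerator   = -0.4615 - (0.461621)(-0.1406) - (-0.304014)(0.354) = -0.28897522
    denominator = 1 - (0.461621)(0.354) - (-0.304014)(-0.1406) = 0.79384187
  phi_33 = -0.28897522 / 0.79384187 = -0.364.
Therefore phi_{33} = -0.3640.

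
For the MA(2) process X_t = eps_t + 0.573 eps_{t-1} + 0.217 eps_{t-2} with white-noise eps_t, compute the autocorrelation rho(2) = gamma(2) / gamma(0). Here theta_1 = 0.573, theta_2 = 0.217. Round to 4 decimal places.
\rho(2) = 0.1578

For an MA(q) process with theta_0 = 1, the autocovariance is
  gamma(k) = sigma^2 * sum_{i=0..q-k} theta_i * theta_{i+k},
and rho(k) = gamma(k) / gamma(0). Sigma^2 cancels.
  numerator   = (1)*(0.217) = 0.217.
  denominator = (1)^2 + (0.573)^2 + (0.217)^2 = 1.375418.
  rho(2) = 0.217 / 1.375418 = 0.1578.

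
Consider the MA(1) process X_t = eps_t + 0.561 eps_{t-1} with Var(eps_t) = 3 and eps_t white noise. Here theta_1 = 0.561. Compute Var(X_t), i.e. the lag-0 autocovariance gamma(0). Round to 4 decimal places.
\gamma(0) = 3.9442

For an MA(q) process X_t = eps_t + sum_i theta_i eps_{t-i} with
Var(eps_t) = sigma^2, the variance is
  gamma(0) = sigma^2 * (1 + sum_i theta_i^2).
  sum_i theta_i^2 = (0.561)^2 = 0.314721.
  gamma(0) = 3 * (1 + 0.314721) = 3 * 1.314721 = 3.944163, which rounds to 3.9442.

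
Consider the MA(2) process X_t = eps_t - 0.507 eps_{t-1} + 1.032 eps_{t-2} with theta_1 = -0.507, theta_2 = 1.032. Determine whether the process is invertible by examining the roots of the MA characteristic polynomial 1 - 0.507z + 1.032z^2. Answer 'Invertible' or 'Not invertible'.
\text{Not invertible}

The MA(q) characteristic polynomial is P(z) = 1 - 0.507z + 1.032z^2.
Invertibility requires all roots to lie outside the unit circle, i.e. |z| > 1 for every root.
Set 1 + (-0.507) z + (1.032) z^2 = 0, i.e. a z^2 + b z + c = 0 with a = 1.032, b = -0.507, c = 1.
Discriminant D = b^2 - 4ac = (-0.507)^2 - 4*(1.032)*1 = 0.257049 - (4.128) = -3.870951.
D < 0, so the roots are the complex-conjugate pair z = (-b +/- i sqrt(-D)) / (2a) = 0.2456 +/- 0.9532i.
For a conjugate pair |z|^2 = z * conj(z) = (product of roots) = c/a = 1/(1.032) = 0.968992, so |z| = sqrt(0.968992) = 0.9844 for both roots.
Moduli of all roots: 0.9844, 0.9844.
All moduli strictly greater than 1? No.
Verdict: Not invertible.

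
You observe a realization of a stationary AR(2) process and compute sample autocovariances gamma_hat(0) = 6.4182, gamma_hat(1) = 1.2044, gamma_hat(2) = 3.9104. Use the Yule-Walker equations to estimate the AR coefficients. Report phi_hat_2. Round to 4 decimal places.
\hat\phi_{2} = 0.5950

The Yule-Walker equations for an AR(p) process read, in matrix form,
  Gamma_p phi = r_p,   with   (Gamma_p)_{ij} = gamma(|i - j|),
                       (r_p)_i = gamma(i),   i,j = 1..p.
Substitute the sample gammas (Toeplitz matrix and right-hand side of size 2):
  Gamma_p = [[6.4182, 1.2044], [1.2044, 6.4182]]
  r_p     = [1.2044, 3.9104]
Written out:
  6.4182 phi_1 + 1.2044 phi_2 = 1.2044
  1.2044 phi_1 + 6.4182 phi_2 = 3.9104
Solve by Cramer's rule:
  det = gamma(0)^2 - gamma(1)^2 = (6.4182)^2 - (1.2044)^2 = 41.19329124 - 1.45057936 = 39.74271188
  phi_hat_1 = [gamma(1) gamma(0) - gamma(1) gamma(2)] / det = [(1.2044)(6.4182) - (1.2044)(3.9104)] / 39.74271188 = 3.02039432 / 39.74271188 = 0.076
  phi_hat_2 = [gamma(0) gamma(2) - gamma(1)^2] / det = [(6.4182)(3.9104) - (1.2044)^2] / 39.74271188 = 23.64714992 / 39.74271188 = 0.595
So phi_hat = [0.0760, 0.5950].
Therefore phi_hat_2 = 0.5950.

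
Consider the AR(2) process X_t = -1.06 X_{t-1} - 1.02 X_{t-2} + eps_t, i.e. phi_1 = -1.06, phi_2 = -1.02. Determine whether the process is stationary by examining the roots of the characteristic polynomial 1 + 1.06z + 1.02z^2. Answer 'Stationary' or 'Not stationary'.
\text{Not stationary}

The AR(p) characteristic polynomial is P(z) = 1 + 1.06z + 1.02z^2.
Stationarity requires all roots to lie outside the unit circle, i.e. |z| > 1 for every root.
Set 1 + (1.06) z + (1.02) z^2 = 0, i.e. a z^2 + b z + c = 0 with a = 1.02, b = 1.06, c = 1.
Discriminant D = b^2 - 4ac = (1.06)^2 - 4*(1.02)*1 = 1.1236 - (4.08) = -2.9564.
D < 0, so the roots are the complex-conjugate pair z = (-b +/- i sqrt(-D)) / (2a) = -0.5196 +/- 0.8429i.
For a conjugate pair |z|^2 = z * conj(z) = (product of roots) = c/a = 1/(1.02) = 0.980392, so |z| = sqrt(0.980392) = 0.9901 for both roots.
Moduli of all roots: 0.9901, 0.9901.
All moduli strictly greater than 1? No.
Verdict: Not stationary.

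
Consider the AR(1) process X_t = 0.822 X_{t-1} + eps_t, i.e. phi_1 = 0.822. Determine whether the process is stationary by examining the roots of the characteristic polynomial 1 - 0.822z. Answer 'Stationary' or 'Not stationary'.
\text{Stationary}

The AR(p) characteristic polynomial is P(z) = 1 - 0.822z.
Stationarity requires all roots to lie outside the unit circle, i.e. |z| > 1 for every root.
This is linear in z: 1 + (-0.822) z = 0  =>  z = -1/(-0.822) = 1.216545,  |z| = 1.216545.
Moduli of all roots: 1.2165.
All moduli strictly greater than 1? Yes.
Verdict: Stationary.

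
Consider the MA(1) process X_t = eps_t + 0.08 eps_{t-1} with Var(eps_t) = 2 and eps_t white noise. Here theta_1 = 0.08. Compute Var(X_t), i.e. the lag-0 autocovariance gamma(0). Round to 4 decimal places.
\gamma(0) = 2.0128

For an MA(q) process X_t = eps_t + sum_i theta_i eps_{t-i} with
Var(eps_t) = sigma^2, the variance is
  gamma(0) = sigma^2 * (1 + sum_i theta_i^2).
  sum_i theta_i^2 = (0.08)^2 = 0.0064.
  gamma(0) = 2 * (1 + 0.0064) = 2 * 1.0064 = 2.0128.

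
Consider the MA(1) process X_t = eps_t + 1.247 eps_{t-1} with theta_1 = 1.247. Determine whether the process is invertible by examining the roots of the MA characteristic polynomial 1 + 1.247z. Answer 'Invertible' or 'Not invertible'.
\text{Not invertible}

The MA(q) characteristic polynomial is P(z) = 1 + 1.247z.
Invertibility requires all roots to lie outside the unit circle, i.e. |z| > 1 for every root.
This is linear in z: 1 + (1.247) z = 0  =>  z = -1/(1.247) = -0.801925,  |z| = 0.801925.
Moduli of all roots: 0.8019.
All moduli strictly greater than 1? No.
Verdict: Not invertible.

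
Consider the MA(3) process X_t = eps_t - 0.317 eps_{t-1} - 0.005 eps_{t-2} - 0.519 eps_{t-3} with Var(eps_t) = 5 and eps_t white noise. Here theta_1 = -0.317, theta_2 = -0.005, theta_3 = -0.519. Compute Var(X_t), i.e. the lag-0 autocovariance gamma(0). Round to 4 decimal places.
\gamma(0) = 6.8494

For an MA(q) process X_t = eps_t + sum_i theta_i eps_{t-i} with
Var(eps_t) = sigma^2, the variance is
  gamma(0) = sigma^2 * (1 + sum_i theta_i^2).
  sum_i theta_i^2 = (-0.317)^2 + (-0.005)^2 + (-0.519)^2 = 0.100489 + 0.000025 + 0.269361 = 0.369875.
  gamma(0) = 5 * (1 + 0.369875) = 5 * 1.369875 = 6.849375, which rounds to 6.8494.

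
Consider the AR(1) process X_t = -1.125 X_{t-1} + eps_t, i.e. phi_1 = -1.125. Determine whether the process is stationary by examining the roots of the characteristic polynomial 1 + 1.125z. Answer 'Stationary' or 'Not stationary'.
\text{Not stationary}

The AR(p) characteristic polynomial is P(z) = 1 + 1.125z.
Stationarity requires all roots to lie outside the unit circle, i.e. |z| > 1 for every root.
This is linear in z: 1 + (1.125) z = 0  =>  z = -1/(1.125) = -0.888889,  |z| = 0.888889.
Moduli of all roots: 0.8889.
All moduli strictly greater than 1? No.
Verdict: Not stationary.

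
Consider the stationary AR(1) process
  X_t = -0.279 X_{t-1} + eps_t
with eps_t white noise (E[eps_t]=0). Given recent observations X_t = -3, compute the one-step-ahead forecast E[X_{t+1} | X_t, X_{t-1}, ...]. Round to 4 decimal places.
E[X_{t+1} \mid \mathcal F_t] = 0.8370

For an AR(p) model X_t = c + sum_i phi_i X_{t-i} + eps_t, the
one-step-ahead conditional mean is
  E[X_{t+1} | X_t, ...] = c + sum_i phi_i X_{t+1-i}.
Substitute known values:
  E[X_{t+1} | ...] = (-0.279) * (-3)
                   = 0.8370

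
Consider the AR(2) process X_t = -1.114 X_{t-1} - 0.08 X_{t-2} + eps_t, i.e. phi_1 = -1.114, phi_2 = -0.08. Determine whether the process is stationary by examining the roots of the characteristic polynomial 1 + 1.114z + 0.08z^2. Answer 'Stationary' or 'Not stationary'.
\text{Not stationary}

The AR(p) characteristic polynomial is P(z) = 1 + 1.114z + 0.08z^2.
Stationarity requires all roots to lie outside the unit circle, i.e. |z| > 1 for every root.
Set 1 + (1.114) z + (0.08) z^2 = 0, i.e. a z^2 + b z + c = 0 with a = 0.08, b = 1.114, c = 1.
Discriminant D = b^2 - 4ac = (1.114)^2 - 4*(0.08)*1 = 1.240996 - (0.32) = 0.920996.
D >= 0, so the roots are real: z = (-b +/- sqrt(D)) / (2a) = (-1.114 +/- 0.959685) / (0.16).
  z_1 = (-1.114 + 0.959685) / (0.16) = -0.9645,   |z_1| = 0.9645.
  z_2 = (-1.114 - 0.959685) / (0.16) = -12.9605,   |z_2| = 12.9605.
Moduli of all roots: 0.9645, 12.9605.
All moduli strictly greater than 1? No.
Verdict: Not stationary.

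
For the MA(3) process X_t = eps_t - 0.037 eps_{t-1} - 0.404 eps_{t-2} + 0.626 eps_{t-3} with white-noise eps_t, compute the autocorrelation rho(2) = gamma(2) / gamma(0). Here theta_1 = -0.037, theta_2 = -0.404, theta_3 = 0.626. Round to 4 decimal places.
\rho(2) = -0.2744

For an MA(q) process with theta_0 = 1, the autocovariance is
  gamma(k) = sigma^2 * sum_{i=0..q-k} theta_i * theta_{i+k},
and rho(k) = gamma(k) / gamma(0). Sigma^2 cancels.
  numerator   = (1)*(-0.404) + (-0.037)*(0.626) = -0.427162.
  denominator = (1)^2 + (-0.037)^2 + (-0.404)^2 + (0.626)^2 = 1.556461.
  rho(2) = -0.427162 / 1.556461 = -0.2744.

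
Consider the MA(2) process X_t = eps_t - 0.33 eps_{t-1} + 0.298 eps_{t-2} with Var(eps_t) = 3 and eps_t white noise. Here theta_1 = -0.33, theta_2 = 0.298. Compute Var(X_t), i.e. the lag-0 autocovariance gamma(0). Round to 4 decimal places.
\gamma(0) = 3.5931

For an MA(q) process X_t = eps_t + sum_i theta_i eps_{t-i} with
Var(eps_t) = sigma^2, the variance is
  gamma(0) = sigma^2 * (1 + sum_i theta_i^2).
  sum_i theta_i^2 = (-0.33)^2 + (0.298)^2 = 0.1089 + 0.088804 = 0.197704.
  gamma(0) = 3 * (1 + 0.197704) = 3 * 1.197704 = 3.593112, which rounds to 3.5931.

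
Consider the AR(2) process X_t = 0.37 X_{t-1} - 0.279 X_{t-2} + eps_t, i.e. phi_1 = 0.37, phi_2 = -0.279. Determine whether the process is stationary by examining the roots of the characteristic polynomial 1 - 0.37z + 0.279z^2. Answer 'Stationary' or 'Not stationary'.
\text{Stationary}

The AR(p) characteristic polynomial is P(z) = 1 - 0.37z + 0.279z^2.
Stationarity requires all roots to lie outside the unit circle, i.e. |z| > 1 for every root.
Set 1 + (-0.37) z + (0.279) z^2 = 0, i.e. a z^2 + b z + c = 0 with a = 0.279, b = -0.37, c = 1.
Discriminant D = b^2 - 4ac = (-0.37)^2 - 4*(0.279)*1 = 0.1369 - (1.116) = -0.9791.
D < 0, so the roots are the complex-conjugate pair z = (-b +/- i sqrt(-D)) / (2a) = 0.6631 +/- 1.7733i.
For a conjugate pair |z|^2 = z * conj(z) = (product of roots) = c/a = 1/(0.279) = 3.584229, so |z| = sqrt(3.584229) = 1.8932 for both roots.
Moduli of all roots: 1.8932, 1.8932.
All moduli strictly greater than 1? Yes.
Verdict: Stationary.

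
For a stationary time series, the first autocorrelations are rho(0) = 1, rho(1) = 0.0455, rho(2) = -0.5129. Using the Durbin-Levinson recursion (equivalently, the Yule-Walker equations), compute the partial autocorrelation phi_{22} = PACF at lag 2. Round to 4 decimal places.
\phi_{22} = -0.5160

The PACF at lag k is phi_{kk}, the last component of the solution
to the Yule-Walker system G_k phi = r_k where
  (G_k)_{ij} = rho(|i - j|), (r_k)_i = rho(i), i,j = 1..k.
Equivalently, Durbin-Levinson gives phi_{kk} iteratively:
  phi_{11} = rho(1)
  phi_{kk} = [rho(k) - sum_{j=1..k-1} phi_{k-1,j} rho(k-j)]
            / [1 - sum_{j=1..k-1} phi_{k-1,j} rho(j)],
  phi_{k,j} = phi_{k-1,j} - phi_{kk} phi_{k-1,k-j},  j = 1..k-1.
Step k = 1:
  phi_11 = rho(1) = 0.0455.
Step k = 2:
  phi_22 = [rho(2) - phi_11 rho(1)] / [1 - phi_11 rho(1)] = [-0.5129 - (0.0455)(0.0455)] / [1 - (0.0455)(0.0455)]
         = -0.51497025 / 0.99792975 = -0.516.
Therefore phi_{22} = -0.5160.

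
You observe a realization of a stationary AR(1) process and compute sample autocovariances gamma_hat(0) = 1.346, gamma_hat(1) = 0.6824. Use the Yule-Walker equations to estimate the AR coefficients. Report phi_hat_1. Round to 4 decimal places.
\hat\phi_{1} = 0.5070

The Yule-Walker equations for an AR(p) process read, in matrix form,
  Gamma_p phi = r_p,   with   (Gamma_p)_{ij} = gamma(|i - j|),
                       (r_p)_i = gamma(i),   i,j = 1..p.
Substitute the sample gammas (Toeplitz matrix and right-hand side of size 1):
  Gamma_p = [[1.346]]
  r_p     = [0.6824]
With p = 1 this is the single equation gamma(0) phi_1 = gamma(1):
  phi_hat_1 = gamma(1) / gamma(0) = 0.6824 / 1.346 = 0.5070.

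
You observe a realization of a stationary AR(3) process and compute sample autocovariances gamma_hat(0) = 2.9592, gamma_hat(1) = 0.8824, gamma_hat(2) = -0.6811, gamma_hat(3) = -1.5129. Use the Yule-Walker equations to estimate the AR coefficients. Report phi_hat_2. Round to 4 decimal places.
\hat\phi_{2} = -0.1920

The Yule-Walker equations for an AR(p) process read, in matrix form,
  Gamma_p phi = r_p,   with   (Gamma_p)_{ij} = gamma(|i - j|),
                       (r_p)_i = gamma(i),   i,j = 1..p.
Substitute the sample gammas (Toeplitz matrix and right-hand side of size 3):
  Gamma_p = [[2.9592, 0.8824, -0.6811], [0.8824, 2.9592, 0.8824], [-0.6811, 0.8824, 2.9592]]
  r_p     = [0.8824, -0.6811, -1.5129]
Written out (R1..R3):
  (R1) 2.9592 phi_1 + 0.8824 phi_2 - 0.6811 phi_3 = 0.8824
  (R2) 0.8824 phi_1 + 2.9592 phi_2 + 0.8824 phi_3 = -0.6811
  (R3) -0.6811 phi_1 + 0.8824 phi_2 + 2.9592 phi_3 = -1.5129
Gaussian elimination:
  R2 <- R2 - (0.8824/2.9592) R1 = R2 - (0.298189) R1:  2.696078 phi_2 + 1.085496 phi_3 = -0.944222
  R3 <- R3 - (-0.6811/2.9592) R1 = R3 - (-0.230164) R1:  1.085496 phi_2 + 2.802436 phi_3 = -1.309804
  R3 <- R3 - (1.085496/2.696078) R2 = R3 - (0.40262) R2:  2.365393 phi_3 = -0.929641
Back-substitution:
  phi_hat_3 = -0.929641 / 2.365393 = -0.393018
  phi_hat_2 = (-0.944222 - (1.085496)(-0.393018)) / 2.696078 = -0.191984
  phi_hat_1 = (0.8824 - (0.8824)(-0.191984) - (-0.6811)(-0.393018)) / 2.9592 = 0.264978
So phi_hat = [0.2650, -0.1920, -0.3930].
Therefore phi_hat_2 = -0.1920.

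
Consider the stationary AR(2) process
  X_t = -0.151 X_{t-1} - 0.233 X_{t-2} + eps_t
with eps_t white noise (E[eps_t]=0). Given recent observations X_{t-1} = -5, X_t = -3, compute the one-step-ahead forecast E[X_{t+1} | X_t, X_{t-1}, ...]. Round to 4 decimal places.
E[X_{t+1} \mid \mathcal F_t] = 1.6180

For an AR(p) model X_t = c + sum_i phi_i X_{t-i} + eps_t, the
one-step-ahead conditional mean is
  E[X_{t+1} | X_t, ...] = c + sum_i phi_i X_{t+1-i}.
Substitute known values:
  E[X_{t+1} | ...] = (-0.151) * (-3) + (-0.233) * (-5)
                   = 1.6180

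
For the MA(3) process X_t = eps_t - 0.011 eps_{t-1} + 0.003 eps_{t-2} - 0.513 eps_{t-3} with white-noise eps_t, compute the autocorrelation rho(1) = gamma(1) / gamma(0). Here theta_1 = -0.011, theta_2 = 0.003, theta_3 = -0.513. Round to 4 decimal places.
\rho(1) = -0.0100

For an MA(q) process with theta_0 = 1, the autocovariance is
  gamma(k) = sigma^2 * sum_{i=0..q-k} theta_i * theta_{i+k},
and rho(k) = gamma(k) / gamma(0). Sigma^2 cancels.
  numerator   = (1)*(-0.011) + (-0.011)*(0.003) + (0.003)*(-0.513) = -0.012572.
  denominator = (1)^2 + (-0.011)^2 + (0.003)^2 + (-0.513)^2 = 1.263299.
  rho(1) = -0.012572 / 1.263299 = -0.0100.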